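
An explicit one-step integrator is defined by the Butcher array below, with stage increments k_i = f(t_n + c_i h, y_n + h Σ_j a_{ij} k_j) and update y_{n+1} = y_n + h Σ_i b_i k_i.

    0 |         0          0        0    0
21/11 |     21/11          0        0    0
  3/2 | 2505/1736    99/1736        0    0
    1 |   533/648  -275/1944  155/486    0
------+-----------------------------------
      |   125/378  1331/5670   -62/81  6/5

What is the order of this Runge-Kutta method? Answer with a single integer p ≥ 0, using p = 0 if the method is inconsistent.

4

b = (125/378, 1331/5670, -62/81, 6/5)
c = (0, 21/11, 3/2, 1)
Ac = (0, 0, 27/248, 5/24)
Σ b_i: 125/378·1 + 1331/5670·1 + (-62/81)·1 + 6/5·1 = 1 ✓
b·c: 1331/5670·21/11 + (-62/81)·3/2 + 6/5·1 = 1/2 ✓
b·c²: 1331/5670·441/121 + (-62/81)·9/4 + 6/5·1 = 1/3 ✓
b·Ac: (-62/81)·27/248 + 6/5·5/24 = 1/6 ✓
b·c³: 1331/5670·9261/1331 + (-62/81)·27/8 + 6/5·1 = 1/4 ✓
b·(c∘Ac): (-62/81)·81/496 + 6/5·5/24 = 1/8 ✓
b·Ac²: (-62/81)·567/2728 + 6/5·20/99 = 1/12 ✓
b·A²c: 6/5·5/144 = 1/24 ✓; 4 stages ⇒ order 4.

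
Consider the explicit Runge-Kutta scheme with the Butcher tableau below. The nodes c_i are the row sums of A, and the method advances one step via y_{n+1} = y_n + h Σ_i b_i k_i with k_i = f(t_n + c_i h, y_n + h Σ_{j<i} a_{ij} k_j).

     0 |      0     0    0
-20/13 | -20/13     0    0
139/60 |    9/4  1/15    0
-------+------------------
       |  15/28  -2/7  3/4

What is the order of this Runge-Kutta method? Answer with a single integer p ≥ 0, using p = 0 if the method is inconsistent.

b = (15/28, -2/7, 3/4)
c = (0, -20/13, 139/60)
Ac = (0, 0, -4/39)
Σ b_i: 15/28·1 + (-2/7)·1 + 3/4·1 = 1 ✓
b·c: (-2/7)·(-20/13) + 3/4·139/60 = 15849/7280 ≠ 1/2 ⇒ order 1.

1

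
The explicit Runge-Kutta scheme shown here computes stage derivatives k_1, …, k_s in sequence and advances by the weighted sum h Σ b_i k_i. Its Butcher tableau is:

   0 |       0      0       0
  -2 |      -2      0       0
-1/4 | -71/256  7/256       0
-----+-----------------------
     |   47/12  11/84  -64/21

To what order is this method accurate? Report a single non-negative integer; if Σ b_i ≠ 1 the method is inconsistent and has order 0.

3

b = (47/12, 11/84, -64/21)
c = (0, -2, -1/4)
Ac = (0, 0, -7/128)
Σ b_i: 47/12·1 + 11/84·1 + (-64/21)·1 = 1 ✓
b·c: 11/84·(-2) + (-64/21)·(-1/4) = 1/2 ✓
b·c²: 11/84·4 + (-64/21)·1/16 = 1/3 ✓
b·Ac: (-64/21)·(-7/128) = 1/6 ✓; 3 stages ⇒ order 3.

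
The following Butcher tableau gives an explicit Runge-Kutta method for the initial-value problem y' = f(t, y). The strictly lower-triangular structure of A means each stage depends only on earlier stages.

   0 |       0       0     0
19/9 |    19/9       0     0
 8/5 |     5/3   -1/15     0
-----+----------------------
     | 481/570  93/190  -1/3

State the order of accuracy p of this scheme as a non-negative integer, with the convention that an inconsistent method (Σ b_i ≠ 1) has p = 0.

b = (481/570, 93/190, -1/3)
c = (0, 19/9, 8/5)
Ac = (0, 0, -19/135)
Σ b_i: 481/570·1 + 93/190·1 + (-1/3)·1 = 1 ✓
b·c: 93/190·19/9 + (-1/3)·8/5 = 1/2 ✓
b·c²: 93/190·361/81 + (-1/3)·64/25 = 1793/1350 ≠ 1/3 ⇒ order 2.
b·Ac: (-1/3)·(-19/135) = 19/405 ≠ 1/6

2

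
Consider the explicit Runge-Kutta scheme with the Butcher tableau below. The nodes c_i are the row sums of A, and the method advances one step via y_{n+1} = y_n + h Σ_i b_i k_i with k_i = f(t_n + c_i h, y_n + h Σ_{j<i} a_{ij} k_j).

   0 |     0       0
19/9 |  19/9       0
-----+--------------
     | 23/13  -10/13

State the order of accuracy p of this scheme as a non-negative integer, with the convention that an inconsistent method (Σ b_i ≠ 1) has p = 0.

1

b = (23/13, -10/13)
c = (0, 19/9)
Σ b_i: 23/13·1 + (-10/13)·1 = 1 ✓
b·c: (-10/13)·19/9 = -190/117 ≠ 1/2 ⇒ order 1.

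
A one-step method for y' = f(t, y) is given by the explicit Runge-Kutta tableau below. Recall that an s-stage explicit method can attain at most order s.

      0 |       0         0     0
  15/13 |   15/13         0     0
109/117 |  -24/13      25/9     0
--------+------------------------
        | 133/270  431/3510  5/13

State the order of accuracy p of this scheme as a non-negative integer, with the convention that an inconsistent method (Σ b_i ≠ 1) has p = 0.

b = (133/270, 431/3510, 5/13)
c = (0, 15/13, 109/117)
Ac = (0, 0, 125/39)
Σ b_i: 133/270·1 + 431/3510·1 + 5/13·1 = 1 ✓
b·c: 431/3510·15/13 + 5/13·109/117 = 1/2 ✓
b·c²: 431/3510·225/169 + 5/13·11881/13689 = 13615/27378 ≠ 1/3 ⇒ order 2.
b·Ac: 5/13·125/39 = 625/507 ≠ 1/6

2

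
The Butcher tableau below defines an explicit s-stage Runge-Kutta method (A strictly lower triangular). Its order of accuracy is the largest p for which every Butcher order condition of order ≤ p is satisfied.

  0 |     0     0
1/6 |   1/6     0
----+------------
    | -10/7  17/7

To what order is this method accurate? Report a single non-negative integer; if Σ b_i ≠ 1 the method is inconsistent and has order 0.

b = (-10/7, 17/7)
c = (0, 1/6)
Σ b_i: (-10/7)·1 + 17/7·1 = 1 ✓
b·c: 17/7·1/6 = 17/42 ≠ 1/2 ⇒ order 1.

1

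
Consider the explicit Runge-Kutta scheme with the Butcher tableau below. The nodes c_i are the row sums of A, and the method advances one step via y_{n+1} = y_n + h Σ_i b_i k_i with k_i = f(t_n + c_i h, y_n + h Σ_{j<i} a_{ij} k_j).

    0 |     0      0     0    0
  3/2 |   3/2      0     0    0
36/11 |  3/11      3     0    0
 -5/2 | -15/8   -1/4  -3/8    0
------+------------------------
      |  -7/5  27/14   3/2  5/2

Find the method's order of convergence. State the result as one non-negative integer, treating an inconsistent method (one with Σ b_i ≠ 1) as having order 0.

0

b = (-7/5, 27/14, 3/2, 5/2)
c = (0, 3/2, 36/11, -5/2)
Ac = (0, 0, 9/2, -141/88)
Σ b_i: (-7/5)·1 + 27/14·1 + 3/2·1 + 5/2·1 = 317/70 ≠ 1 ⇒ order 0.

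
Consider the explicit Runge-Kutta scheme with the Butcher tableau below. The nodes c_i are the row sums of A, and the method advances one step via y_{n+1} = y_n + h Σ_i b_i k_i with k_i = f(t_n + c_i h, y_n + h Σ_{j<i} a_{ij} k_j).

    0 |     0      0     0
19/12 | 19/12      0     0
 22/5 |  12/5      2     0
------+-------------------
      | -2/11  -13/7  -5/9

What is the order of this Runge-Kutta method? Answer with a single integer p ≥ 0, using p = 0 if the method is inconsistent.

b = (-2/11, -13/7, -5/9)
c = (0, 19/12, 22/5)
Ac = (0, 0, 19/6)
Σ b_i: (-2/11)·1 + (-13/7)·1 + (-5/9)·1 = -1798/693 ≠ 1 ⇒ order 0.

0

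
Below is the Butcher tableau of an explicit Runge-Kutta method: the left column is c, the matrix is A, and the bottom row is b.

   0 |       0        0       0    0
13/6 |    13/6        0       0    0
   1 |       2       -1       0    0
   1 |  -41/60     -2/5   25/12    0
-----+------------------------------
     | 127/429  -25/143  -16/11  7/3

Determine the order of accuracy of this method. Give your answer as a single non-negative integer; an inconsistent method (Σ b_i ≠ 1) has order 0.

2

b = (127/429, -25/143, -16/11, 7/3)
c = (0, 13/6, 1, 1)
Ac = (0, 0, -13/6, 73/60)
Σ b_i: 127/429·1 + (-25/143)·1 + (-16/11)·1 + 7/3·1 = 1 ✓
b·c: (-25/143)·13/6 + (-16/11)·1 + 7/3·1 = 1/2 ✓
b·c²: (-25/143)·169/36 + (-16/11)·1 + 7/3·1 = 23/396 ≠ 1/3 ⇒ order 2.
b·Ac: (-16/11)·(-13/6) + 7/3·73/60 = 11861/1980 ≠ 1/6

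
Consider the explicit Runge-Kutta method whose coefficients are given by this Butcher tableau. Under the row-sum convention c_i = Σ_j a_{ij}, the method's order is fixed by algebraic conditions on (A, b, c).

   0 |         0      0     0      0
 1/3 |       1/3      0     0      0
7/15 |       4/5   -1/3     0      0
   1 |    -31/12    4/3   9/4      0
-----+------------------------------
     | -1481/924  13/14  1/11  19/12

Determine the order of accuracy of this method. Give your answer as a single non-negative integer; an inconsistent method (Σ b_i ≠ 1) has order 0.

1

b = (-1481/924, 13/14, 1/11, 19/12)
c = (0, 1/3, 7/15, 1)
Ac = (0, 0, -1/9, 269/180)
Σ b_i: (-1481/924)·1 + 13/14·1 + 1/11·1 + 19/12·1 = 1 ✓
b·c: 13/14·1/3 + 1/11·7/15 + 19/12·1 = 8941/4620 ≠ 1/2 ⇒ order 1.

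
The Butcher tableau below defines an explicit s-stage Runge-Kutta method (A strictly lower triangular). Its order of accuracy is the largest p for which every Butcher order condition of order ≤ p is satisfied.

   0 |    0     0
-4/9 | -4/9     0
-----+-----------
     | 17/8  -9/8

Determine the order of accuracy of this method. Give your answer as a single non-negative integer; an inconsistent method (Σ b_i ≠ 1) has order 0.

2

b = (17/8, -9/8)
c = (0, -4/9)
Σ b_i: 17/8·1 + (-9/8)·1 = 1 ✓
b·c: (-9/8)·(-4/9) = 1/2 ✓; 2 stages ⇒ order 2.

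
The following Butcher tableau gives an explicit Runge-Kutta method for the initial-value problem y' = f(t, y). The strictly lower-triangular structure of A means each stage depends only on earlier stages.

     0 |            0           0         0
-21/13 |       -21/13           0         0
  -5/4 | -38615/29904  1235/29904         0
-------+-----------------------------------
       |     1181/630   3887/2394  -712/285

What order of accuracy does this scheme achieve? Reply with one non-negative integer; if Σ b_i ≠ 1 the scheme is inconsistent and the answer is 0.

b = (1181/630, 3887/2394, -712/285)
c = (0, -21/13, -5/4)
Ac = (0, 0, -95/1424)
Σ b_i: 1181/630·1 + 3887/2394·1 + (-712/285)·1 = 1 ✓
b·c: 3887/2394·(-21/13) + (-712/285)·(-5/4) = 1/2 ✓
b·c²: 3887/2394·441/169 + (-712/285)·25/16 = 1/3 ✓
b·Ac: (-712/285)·(-95/1424) = 1/6 ✓; 3 stages ⇒ order 3.

3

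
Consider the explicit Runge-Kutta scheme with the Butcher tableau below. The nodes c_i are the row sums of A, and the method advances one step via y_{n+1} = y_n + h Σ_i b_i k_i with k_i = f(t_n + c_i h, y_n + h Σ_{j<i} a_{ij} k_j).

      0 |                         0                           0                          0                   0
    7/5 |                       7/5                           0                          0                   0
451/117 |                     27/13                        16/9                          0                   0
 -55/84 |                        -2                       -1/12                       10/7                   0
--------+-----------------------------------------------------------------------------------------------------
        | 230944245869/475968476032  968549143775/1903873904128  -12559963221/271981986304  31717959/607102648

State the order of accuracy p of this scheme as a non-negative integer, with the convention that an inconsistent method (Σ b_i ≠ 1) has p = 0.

3

b = (230944245869/475968476032, 968549143775/1903873904128, -12559963221/271981986304, 31717959/607102648)
c = (0, 7/5, 451/117, -55/84)
Ac = (0, 0, 112/45, 88289/16380)
Σ b_i: 230944245869/475968476032·1 + 968549143775/1903873904128·1 + (-12559963221/271981986304)·1 + 31717959/607102648·1 = 1 ✓
b·c: 968549143775/1903873904128·7/5 + (-12559963221/271981986304)·451/117 + 31717959/607102648·(-55/84) = 1/2 ✓
b·c²: 968549143775/1903873904128·49/25 + (-12559963221/271981986304)·203401/13689 + 31717959/607102648·3025/7056 = 1/3 ✓
b·Ac: (-12559963221/271981986304)·112/45 + 31717959/607102648·88289/16380 = 1/6 ✓
b·c³: 968549143775/1903873904128·343/125 + (-12559963221/271981986304)·91733851/1601613 + 31717959/607102648·(-166375/592704) = -4222364918627327/3341298701744640 ≠ 1/4 ⇒ order 3.
b·(c∘Ac): (-12559963221/271981986304)·50512/5265 + 31717959/607102648·(-971179/275184) = -1919789675749/3059797345920 ≠ 1/8
b·Ac²: (-12559963221/271981986304)·784/225 + 31717959/607102648·201835891/9582300 = 250262867059/266366286810 ≠ 1/12
b·A²c: 31717959/607102648·32/9 = 42290612/227663493 ≠ 1/24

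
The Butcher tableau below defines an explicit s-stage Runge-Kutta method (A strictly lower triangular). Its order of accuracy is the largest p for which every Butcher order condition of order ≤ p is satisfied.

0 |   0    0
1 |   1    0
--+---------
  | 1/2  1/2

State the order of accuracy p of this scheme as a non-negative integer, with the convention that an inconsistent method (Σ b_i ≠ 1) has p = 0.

b = (1/2, 1/2)
c = (0, 1)
Σ b_i: 1/2·1 + 1/2·1 = 1 ✓
b·c: 1/2·1 = 1/2 ✓; 2 stages ⇒ order 2.

2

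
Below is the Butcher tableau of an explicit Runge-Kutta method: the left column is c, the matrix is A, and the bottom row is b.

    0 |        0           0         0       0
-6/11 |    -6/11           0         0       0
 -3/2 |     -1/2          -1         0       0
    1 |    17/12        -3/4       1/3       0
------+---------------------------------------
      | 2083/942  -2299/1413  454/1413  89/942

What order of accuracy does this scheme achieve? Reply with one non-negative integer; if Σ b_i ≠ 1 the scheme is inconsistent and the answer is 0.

b = (2083/942, -2299/1413, 454/1413, 89/942)
c = (0, -6/11, -3/2, 1)
Ac = (0, 0, 6/11, -1/11)
Σ b_i: 2083/942·1 + (-2299/1413)·1 + 454/1413·1 + 89/942·1 = 1 ✓
b·c: (-2299/1413)·(-6/11) + 454/1413·(-3/2) + 89/942·1 = 1/2 ✓
b·c²: (-2299/1413)·36/121 + 454/1413·9/4 + 89/942·1 = 1/3 ✓
b·Ac: 454/1413·6/11 + 89/942·(-1/11) = 1/6 ✓
b·c³: (-2299/1413)·(-216/1331) + 454/1413·(-27/8) + 89/942·1 = -15043/20724 ≠ 1/4 ⇒ order 3.
b·(c∘Ac): 454/1413·(-9/11) + 89/942·(-1/11) = -2813/10362 ≠ 1/8
b·Ac²: 454/1413·(-36/121) + 89/942·255/484 = -633/13816 ≠ 1/12
b·A²c: 89/942·2/11 = 89/5181 ≠ 1/24

3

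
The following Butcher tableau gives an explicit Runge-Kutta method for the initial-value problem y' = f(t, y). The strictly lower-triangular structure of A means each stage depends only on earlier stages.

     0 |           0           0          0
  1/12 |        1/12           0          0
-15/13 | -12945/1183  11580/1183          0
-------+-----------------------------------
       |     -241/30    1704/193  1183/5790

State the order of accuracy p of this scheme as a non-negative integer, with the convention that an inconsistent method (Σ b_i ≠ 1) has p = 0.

b = (-241/30, 1704/193, 1183/5790)
c = (0, 1/12, -15/13)
Ac = (0, 0, 965/1183)
Σ b_i: (-241/30)·1 + 1704/193·1 + 1183/5790·1 = 1 ✓
b·c: 1704/193·1/12 + 1183/5790·(-15/13) = 1/2 ✓
b·c²: 1704/193·1/144 + 1183/5790·225/169 = 1/3 ✓
b·Ac: 1183/5790·965/1183 = 1/6 ✓; 3 stages ⇒ order 3.

3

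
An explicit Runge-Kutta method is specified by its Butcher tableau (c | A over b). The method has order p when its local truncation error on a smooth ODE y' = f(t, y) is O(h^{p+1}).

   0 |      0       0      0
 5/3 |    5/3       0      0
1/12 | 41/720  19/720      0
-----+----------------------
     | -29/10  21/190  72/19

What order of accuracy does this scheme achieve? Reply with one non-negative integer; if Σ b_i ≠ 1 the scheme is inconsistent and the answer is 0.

b = (-29/10, 21/190, 72/19)
c = (0, 5/3, 1/12)
Ac = (0, 0, 19/432)
Σ b_i: (-29/10)·1 + 21/190·1 + 72/19·1 = 1 ✓
b·c: 21/190·5/3 + 72/19·1/12 = 1/2 ✓
b·c²: 21/190·25/9 + 72/19·1/144 = 1/3 ✓
b·Ac: 72/19·19/432 = 1/6 ✓; 3 stages ⇒ order 3.

3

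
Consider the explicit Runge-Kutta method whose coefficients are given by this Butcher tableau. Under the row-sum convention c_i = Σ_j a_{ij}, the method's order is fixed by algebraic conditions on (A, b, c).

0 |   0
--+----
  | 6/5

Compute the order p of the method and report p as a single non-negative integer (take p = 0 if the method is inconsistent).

b = (6/5)
c = (0)
Σ b_i: 6/5·1 = 6/5 ≠ 1 ⇒ order 0.

0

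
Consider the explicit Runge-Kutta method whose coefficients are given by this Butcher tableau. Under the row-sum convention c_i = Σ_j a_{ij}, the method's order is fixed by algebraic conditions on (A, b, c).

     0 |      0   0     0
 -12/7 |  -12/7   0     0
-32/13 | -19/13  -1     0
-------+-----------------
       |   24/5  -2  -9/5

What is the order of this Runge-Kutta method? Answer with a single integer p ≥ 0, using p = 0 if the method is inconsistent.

b = (24/5, -2, -9/5)
c = (0, -12/7, -32/13)
Ac = (0, 0, 12/7)
Σ b_i: 24/5·1 + (-2)·1 + (-9/5)·1 = 1 ✓
b·c: (-2)·(-12/7) + (-9/5)·(-32/13) = 3576/455 ≠ 1/2 ⇒ order 1.

1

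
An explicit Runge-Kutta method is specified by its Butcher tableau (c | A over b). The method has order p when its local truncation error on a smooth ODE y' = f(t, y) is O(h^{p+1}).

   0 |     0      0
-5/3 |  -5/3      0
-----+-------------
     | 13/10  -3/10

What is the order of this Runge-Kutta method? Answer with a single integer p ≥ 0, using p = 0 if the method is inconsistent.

2

b = (13/10, -3/10)
c = (0, -5/3)
Σ b_i: 13/10·1 + (-3/10)·1 = 1 ✓
b·c: (-3/10)·(-5/3) = 1/2 ✓; 2 stages ⇒ order 2.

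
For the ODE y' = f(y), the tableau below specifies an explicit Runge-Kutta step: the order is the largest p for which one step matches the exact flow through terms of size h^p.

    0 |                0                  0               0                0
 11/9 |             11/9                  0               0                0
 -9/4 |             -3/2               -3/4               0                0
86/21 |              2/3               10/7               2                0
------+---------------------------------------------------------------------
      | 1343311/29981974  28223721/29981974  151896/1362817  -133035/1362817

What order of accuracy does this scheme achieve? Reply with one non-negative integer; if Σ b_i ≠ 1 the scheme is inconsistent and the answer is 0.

3

b = (1343311/29981974, 28223721/29981974, 151896/1362817, -133035/1362817)
c = (0, 11/9, -9/4, 86/21)
Ac = (0, 0, -11/12, -347/126)
Σ b_i: 1343311/29981974·1 + 28223721/29981974·1 + 151896/1362817·1 + (-133035/1362817)·1 = 1 ✓
b·c: 28223721/29981974·11/9 + 151896/1362817·(-9/4) + (-133035/1362817)·86/21 = 1/2 ✓
b·c²: 28223721/29981974·121/81 + 151896/1362817·81/16 + (-133035/1362817)·7396/441 = 1/3 ✓
b·Ac: 151896/1362817·(-11/12) + (-133035/1362817)·(-347/126) = 1/6 ✓
b·c³: 28223721/29981974·1331/729 + 151896/1362817·(-729/64) + (-133035/1362817)·636056/9261 = -4296543281/686859768 ≠ 1/4 ⇒ order 3.
b·(c∘Ac): 151896/1362817·33/16 + (-133035/1362817)·(-14921/1323) = 32646149/24530706 ≠ 1/8
b·Ac²: 151896/1362817·(-121/108) + (-133035/1362817)·55607/4536 = -389029177/294368472 ≠ 1/12
b·A²c: (-133035/1362817)·(-11/6) = 487795/2725634 ≠ 1/24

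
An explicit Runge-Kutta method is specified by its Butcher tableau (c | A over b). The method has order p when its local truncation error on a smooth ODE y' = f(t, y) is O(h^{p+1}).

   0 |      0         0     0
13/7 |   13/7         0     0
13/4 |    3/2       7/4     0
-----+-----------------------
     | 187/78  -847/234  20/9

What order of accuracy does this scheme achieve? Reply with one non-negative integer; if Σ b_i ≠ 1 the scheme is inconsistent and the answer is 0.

b = (187/78, -847/234, 20/9)
c = (0, 13/7, 13/4)
Ac = (0, 0, 13/4)
Σ b_i: 187/78·1 + (-847/234)·1 + 20/9·1 = 1 ✓
b·c: (-847/234)·13/7 + 20/9·13/4 = 1/2 ✓
b·c²: (-847/234)·169/49 + 20/9·169/16 = 923/84 ≠ 1/3 ⇒ order 2.
b·Ac: 20/9·13/4 = 65/9 ≠ 1/6

2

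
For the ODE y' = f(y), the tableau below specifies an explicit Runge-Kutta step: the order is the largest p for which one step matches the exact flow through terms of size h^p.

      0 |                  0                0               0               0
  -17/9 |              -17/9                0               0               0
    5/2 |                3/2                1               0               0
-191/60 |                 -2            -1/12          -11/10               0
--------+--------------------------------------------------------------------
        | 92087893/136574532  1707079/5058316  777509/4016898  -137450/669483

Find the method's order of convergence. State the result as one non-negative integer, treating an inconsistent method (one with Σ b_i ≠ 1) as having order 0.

3

b = (92087893/136574532, 1707079/5058316, 777509/4016898, -137450/669483)
c = (0, -17/9, 5/2, -191/60)
Ac = (0, 0, -17/9, -70/27)
Σ b_i: 92087893/136574532·1 + 1707079/5058316·1 + 777509/4016898·1 + (-137450/669483)·1 = 1 ✓
b·c: 1707079/5058316·(-17/9) + 777509/4016898·5/2 + (-137450/669483)·(-191/60) = 1/2 ✓
b·c²: 1707079/5058316·289/81 + 777509/4016898·25/4 + (-137450/669483)·36481/3600 = 1/3 ✓
b·Ac: 777509/4016898·(-17/9) + (-137450/669483)·(-70/27) = 1/6 ✓
b·c³: 1707079/5058316·(-4913/729) + 777509/4016898·125/8 + (-137450/669483)·(-6967871/216000) = 63971127647/8676499680 ≠ 1/4 ⇒ order 3.
b·(c∘Ac): 777509/4016898·(-85/18) + (-137450/669483)·1337/162 = -565806095/216912492 ≠ 1/8
b·Ac²: 777509/4016898·289/81 + (-137450/669483)·(-13943/1944) = 52134551/24101388 ≠ 1/12
b·A²c: (-137450/669483)·187/90 = -2570315/6025347 ≠ 1/24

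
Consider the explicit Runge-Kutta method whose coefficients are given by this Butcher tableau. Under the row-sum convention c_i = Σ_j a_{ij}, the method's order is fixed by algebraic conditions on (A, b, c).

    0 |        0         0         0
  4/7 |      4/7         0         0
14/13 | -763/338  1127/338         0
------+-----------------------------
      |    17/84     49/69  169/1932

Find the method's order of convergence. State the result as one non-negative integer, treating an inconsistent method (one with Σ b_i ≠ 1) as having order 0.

3

b = (17/84, 49/69, 169/1932)
c = (0, 4/7, 14/13)
Ac = (0, 0, 322/169)
Σ b_i: 17/84·1 + 49/69·1 + 169/1932·1 = 1 ✓
b·c: 49/69·4/7 + 169/1932·14/13 = 1/2 ✓
b·c²: 49/69·16/49 + 169/1932·196/169 = 1/3 ✓
b·Ac: 169/1932·322/169 = 1/6 ✓; 3 stages ⇒ order 3.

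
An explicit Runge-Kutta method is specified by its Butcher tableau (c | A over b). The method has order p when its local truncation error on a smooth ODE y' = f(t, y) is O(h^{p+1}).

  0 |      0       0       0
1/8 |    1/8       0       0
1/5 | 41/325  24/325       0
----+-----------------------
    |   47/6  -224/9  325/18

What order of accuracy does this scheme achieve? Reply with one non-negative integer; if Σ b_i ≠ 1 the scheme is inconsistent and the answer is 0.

3

b = (47/6, -224/9, 325/18)
c = (0, 1/8, 1/5)
Ac = (0, 0, 3/325)
Σ b_i: 47/6·1 + (-224/9)·1 + 325/18·1 = 1 ✓
b·c: (-224/9)·1/8 + 325/18·1/5 = 1/2 ✓
b·c²: (-224/9)·1/64 + 325/18·1/25 = 1/3 ✓
b·Ac: 325/18·3/325 = 1/6 ✓; 3 stages ⇒ order 3.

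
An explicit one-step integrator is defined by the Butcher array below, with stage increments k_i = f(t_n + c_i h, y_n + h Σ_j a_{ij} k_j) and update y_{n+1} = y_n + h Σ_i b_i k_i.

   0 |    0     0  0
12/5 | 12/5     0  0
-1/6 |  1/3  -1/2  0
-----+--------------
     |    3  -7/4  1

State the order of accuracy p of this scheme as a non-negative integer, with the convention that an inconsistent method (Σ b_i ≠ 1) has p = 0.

b = (3, -7/4, 1)
c = (0, 12/5, -1/6)
Ac = (0, 0, -6/5)
Σ b_i: 3·1 + (-7/4)·1 + 1·1 = 9/4 ≠ 1 ⇒ order 0.

0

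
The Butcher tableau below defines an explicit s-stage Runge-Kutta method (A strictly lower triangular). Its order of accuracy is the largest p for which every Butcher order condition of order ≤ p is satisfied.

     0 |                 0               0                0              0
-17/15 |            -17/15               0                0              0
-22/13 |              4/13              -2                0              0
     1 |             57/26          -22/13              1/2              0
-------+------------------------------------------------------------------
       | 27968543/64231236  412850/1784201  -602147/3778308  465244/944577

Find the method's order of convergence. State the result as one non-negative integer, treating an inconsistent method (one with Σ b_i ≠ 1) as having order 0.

3

b = (27968543/64231236, 412850/1784201, -602147/3778308, 465244/944577)
c = (0, -17/15, -22/13, 1)
Ac = (0, 0, 34/15, 209/195)
Σ b_i: 27968543/64231236·1 + 412850/1784201·1 + (-602147/3778308)·1 + 465244/944577·1 = 1 ✓
b·c: 412850/1784201·(-17/15) + (-602147/3778308)·(-22/13) + 465244/944577·1 = 1/2 ✓
b·c²: 412850/1784201·289/225 + (-602147/3778308)·484/169 + 465244/944577·1 = 1/3 ✓
b·Ac: (-602147/3778308)·34/15 + 465244/944577·209/195 = 1/6 ✓
b·c³: 412850/1784201·(-4913/3375) + (-602147/3778308)·(-10648/2197) + 465244/944577·1 = 170950072/184192515 ≠ 1/4 ⇒ order 3.
b·(c∘Ac): (-602147/3778308)·(-748/195) + 465244/944577·209/195 = 3228269/2833731 ≠ 1/8
b·Ac²: (-602147/3778308)·(-578/225) + 465244/944577·(-28204/38025) = 3247157/73677006 ≠ 1/12
b·A²c: 465244/944577·17/15 = 7909148/14168655 ≠ 1/24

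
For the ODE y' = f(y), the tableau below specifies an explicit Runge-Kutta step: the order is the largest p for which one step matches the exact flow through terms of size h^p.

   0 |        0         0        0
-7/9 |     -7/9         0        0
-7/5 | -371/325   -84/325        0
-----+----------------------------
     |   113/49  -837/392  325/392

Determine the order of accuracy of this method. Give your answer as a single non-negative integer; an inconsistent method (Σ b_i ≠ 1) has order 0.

b = (113/49, -837/392, 325/392)
c = (0, -7/9, -7/5)
Ac = (0, 0, 196/975)
Σ b_i: 113/49·1 + (-837/392)·1 + 325/392·1 = 1 ✓
b·c: (-837/392)·(-7/9) + 325/392·(-7/5) = 1/2 ✓
b·c²: (-837/392)·49/81 + 325/392·49/25 = 1/3 ✓
b·Ac: 325/392·196/975 = 1/6 ✓; 3 stages ⇒ order 3.

3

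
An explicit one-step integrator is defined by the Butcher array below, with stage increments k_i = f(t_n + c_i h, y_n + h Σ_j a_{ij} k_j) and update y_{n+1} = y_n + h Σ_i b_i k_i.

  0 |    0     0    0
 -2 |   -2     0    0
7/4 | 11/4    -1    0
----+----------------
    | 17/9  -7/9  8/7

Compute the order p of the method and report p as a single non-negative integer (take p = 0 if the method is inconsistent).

b = (17/9, -7/9, 8/7)
c = (0, -2, 7/4)
Ac = (0, 0, 2)
Σ b_i: 17/9·1 + (-7/9)·1 + 8/7·1 = 142/63 ≠ 1 ⇒ order 0.

0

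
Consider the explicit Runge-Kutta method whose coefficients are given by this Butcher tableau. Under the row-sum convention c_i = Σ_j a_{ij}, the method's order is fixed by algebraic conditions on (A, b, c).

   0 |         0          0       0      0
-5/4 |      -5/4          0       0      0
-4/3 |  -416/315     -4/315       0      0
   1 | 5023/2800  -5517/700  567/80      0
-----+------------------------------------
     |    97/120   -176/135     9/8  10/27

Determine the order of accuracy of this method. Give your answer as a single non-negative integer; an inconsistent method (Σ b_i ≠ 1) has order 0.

b = (97/120, -176/135, 9/8, 10/27)
c = (0, -5/4, -4/3, 1)
Ac = (0, 0, 1/63, 45/112)
Σ b_i: 97/120·1 + (-176/135)·1 + 9/8·1 + 10/27·1 = 1 ✓
b·c: (-176/135)·(-5/4) + 9/8·(-4/3) + 10/27·1 = 1/2 ✓
b·c²: (-176/135)·25/16 + 9/8·16/9 + 10/27·1 = 1/3 ✓
b·Ac: 9/8·1/63 + 10/27·45/112 = 1/6 ✓
b·c³: (-176/135)·(-125/64) + 9/8·(-64/27) + 10/27·1 = 1/4 ✓
b·(c∘Ac): 9/8·(-4/189) + 10/27·45/112 = 1/8 ✓
b·Ac²: 9/8·(-5/252) + 10/27·639/2240 = 1/12 ✓
b·A²c: 10/27·9/80 = 1/24 ✓; 4 stages ⇒ order 4.

4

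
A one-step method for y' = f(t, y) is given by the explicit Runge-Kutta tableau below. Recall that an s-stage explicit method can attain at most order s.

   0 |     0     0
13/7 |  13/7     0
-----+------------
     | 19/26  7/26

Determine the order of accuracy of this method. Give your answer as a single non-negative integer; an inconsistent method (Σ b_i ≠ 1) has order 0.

b = (19/26, 7/26)
c = (0, 13/7)
Σ b_i: 19/26·1 + 7/26·1 = 1 ✓
b·c: 7/26·13/7 = 1/2 ✓; 2 stages ⇒ order 2.

2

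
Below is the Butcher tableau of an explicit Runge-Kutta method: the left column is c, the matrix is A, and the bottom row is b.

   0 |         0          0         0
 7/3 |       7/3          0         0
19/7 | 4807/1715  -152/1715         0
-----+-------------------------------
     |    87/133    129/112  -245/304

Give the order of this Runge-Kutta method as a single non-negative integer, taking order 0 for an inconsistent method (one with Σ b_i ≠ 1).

3

b = (87/133, 129/112, -245/304)
c = (0, 7/3, 19/7)
Ac = (0, 0, -152/735)
Σ b_i: 87/133·1 + 129/112·1 + (-245/304)·1 = 1 ✓
b·c: 129/112·7/3 + (-245/304)·19/7 = 1/2 ✓
b·c²: 129/112·49/9 + (-245/304)·361/49 = 1/3 ✓
b·Ac: (-245/304)·(-152/735) = 1/6 ✓; 3 stages ⇒ order 3.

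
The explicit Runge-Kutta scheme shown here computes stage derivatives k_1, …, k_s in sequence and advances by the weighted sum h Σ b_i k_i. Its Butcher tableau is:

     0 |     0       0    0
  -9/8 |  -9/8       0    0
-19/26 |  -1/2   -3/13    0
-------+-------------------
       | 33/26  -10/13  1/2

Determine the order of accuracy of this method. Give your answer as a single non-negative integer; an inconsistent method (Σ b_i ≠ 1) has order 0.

2

b = (33/26, -10/13, 1/2)
c = (0, -9/8, -19/26)
Ac = (0, 0, 27/104)
Σ b_i: 33/26·1 + (-10/13)·1 + 1/2·1 = 1 ✓
b·c: (-10/13)·(-9/8) + 1/2·(-19/26) = 1/2 ✓
b·c²: (-10/13)·81/64 + 1/2·361/676 = -3821/5408 ≠ 1/3 ⇒ order 2.
b·Ac: 1/2·27/104 = 27/208 ≠ 1/6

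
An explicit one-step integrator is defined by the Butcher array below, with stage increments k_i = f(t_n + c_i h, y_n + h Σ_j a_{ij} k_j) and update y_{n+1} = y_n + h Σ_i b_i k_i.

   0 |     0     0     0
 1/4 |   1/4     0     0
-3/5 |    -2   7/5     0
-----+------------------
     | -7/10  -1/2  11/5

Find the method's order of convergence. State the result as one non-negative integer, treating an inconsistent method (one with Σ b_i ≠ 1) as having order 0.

1

b = (-7/10, -1/2, 11/5)
c = (0, 1/4, -3/5)
Ac = (0, 0, 7/20)
Σ b_i: (-7/10)·1 + (-1/2)·1 + 11/5·1 = 1 ✓
b·c: (-1/2)·1/4 + 11/5·(-3/5) = -289/200 ≠ 1/2 ⇒ order 1.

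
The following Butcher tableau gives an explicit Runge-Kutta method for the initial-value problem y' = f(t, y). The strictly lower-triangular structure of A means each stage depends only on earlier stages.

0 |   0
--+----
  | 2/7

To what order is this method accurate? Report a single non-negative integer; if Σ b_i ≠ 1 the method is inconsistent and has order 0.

0

b = (2/7)
c = (0)
Σ b_i: 2/7·1 = 2/7 ≠ 1 ⇒ order 0.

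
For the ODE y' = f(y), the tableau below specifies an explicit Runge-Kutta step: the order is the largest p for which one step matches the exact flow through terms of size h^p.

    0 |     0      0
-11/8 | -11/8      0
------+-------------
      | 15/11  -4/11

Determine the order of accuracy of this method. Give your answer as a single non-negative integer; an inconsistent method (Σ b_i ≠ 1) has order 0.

b = (15/11, -4/11)
c = (0, -11/8)
Σ b_i: 15/11·1 + (-4/11)·1 = 1 ✓
b·c: (-4/11)·(-11/8) = 1/2 ✓; 2 stages ⇒ order 2.

2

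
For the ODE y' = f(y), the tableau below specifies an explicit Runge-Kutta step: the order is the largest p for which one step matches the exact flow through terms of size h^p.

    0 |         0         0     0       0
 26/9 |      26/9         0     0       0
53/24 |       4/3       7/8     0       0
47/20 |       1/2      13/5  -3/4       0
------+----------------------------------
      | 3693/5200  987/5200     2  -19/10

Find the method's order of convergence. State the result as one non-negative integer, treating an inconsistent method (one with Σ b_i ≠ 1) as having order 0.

b = (3693/5200, 987/5200, 2, -19/10)
c = (0, 26/9, 53/24, 47/20)
Ac = (0, 0, 91/36, 8431/1440)
Σ b_i: 3693/5200·1 + 987/5200·1 + 2·1 + (-19/10)·1 = 1 ✓
b·c: 987/5200·26/9 + 2·53/24 + (-19/10)·47/20 = 1/2 ✓
b·c²: 987/5200·676/81 + 2·2809/576 + (-19/10)·2209/400 = 45619/54000 ≠ 1/3 ⇒ order 2.
b·Ac: 2·91/36 + (-19/10)·8431/1440 = -87389/14400 ≠ 1/6

2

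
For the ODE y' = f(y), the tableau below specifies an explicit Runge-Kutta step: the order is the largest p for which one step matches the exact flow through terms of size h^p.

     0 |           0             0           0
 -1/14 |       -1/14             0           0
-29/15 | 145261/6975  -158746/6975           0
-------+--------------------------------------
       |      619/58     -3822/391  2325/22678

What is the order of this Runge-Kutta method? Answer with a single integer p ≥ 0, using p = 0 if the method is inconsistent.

b = (619/58, -3822/391, 2325/22678)
c = (0, -1/14, -29/15)
Ac = (0, 0, 11339/6975)
Σ b_i: 619/58·1 + (-3822/391)·1 + 2325/22678·1 = 1 ✓
b·c: (-3822/391)·(-1/14) + 2325/22678·(-29/15) = 1/2 ✓
b·c²: (-3822/391)·1/196 + 2325/22678·841/225 = 1/3 ✓
b·Ac: 2325/22678·11339/6975 = 1/6 ✓; 3 stages ⇒ order 3.

3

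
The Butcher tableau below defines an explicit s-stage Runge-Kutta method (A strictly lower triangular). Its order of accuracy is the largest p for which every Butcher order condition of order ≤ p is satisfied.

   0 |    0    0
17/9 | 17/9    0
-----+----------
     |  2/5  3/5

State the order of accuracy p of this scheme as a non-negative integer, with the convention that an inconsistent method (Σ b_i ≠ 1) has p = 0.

b = (2/5, 3/5)
c = (0, 17/9)
Σ b_i: 2/5·1 + 3/5·1 = 1 ✓
b·c: 3/5·17/9 = 17/15 ≠ 1/2 ⇒ order 1.

1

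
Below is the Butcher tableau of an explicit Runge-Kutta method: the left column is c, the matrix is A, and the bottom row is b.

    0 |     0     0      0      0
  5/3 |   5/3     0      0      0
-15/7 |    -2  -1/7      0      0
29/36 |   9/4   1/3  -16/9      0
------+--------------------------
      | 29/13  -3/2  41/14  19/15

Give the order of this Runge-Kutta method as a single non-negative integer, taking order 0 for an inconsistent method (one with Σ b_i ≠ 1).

b = (29/13, -3/2, 41/14, 19/15)
c = (0, 5/3, -15/7, 29/36)
Ac = (0, 0, -5/21, 275/63)
Σ b_i: 29/13·1 + (-3/2)·1 + 41/14·1 + 19/15·1 = 6724/1365 ≠ 1 ⇒ order 0.

0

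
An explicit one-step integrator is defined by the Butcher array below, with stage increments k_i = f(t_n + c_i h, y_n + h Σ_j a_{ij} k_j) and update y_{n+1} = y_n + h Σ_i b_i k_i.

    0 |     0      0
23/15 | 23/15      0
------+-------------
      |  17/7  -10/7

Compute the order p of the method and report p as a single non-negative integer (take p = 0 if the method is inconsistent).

b = (17/7, -10/7)
c = (0, 23/15)
Σ b_i: 17/7·1 + (-10/7)·1 = 1 ✓
b·c: (-10/7)·23/15 = -46/21 ≠ 1/2 ⇒ order 1.

1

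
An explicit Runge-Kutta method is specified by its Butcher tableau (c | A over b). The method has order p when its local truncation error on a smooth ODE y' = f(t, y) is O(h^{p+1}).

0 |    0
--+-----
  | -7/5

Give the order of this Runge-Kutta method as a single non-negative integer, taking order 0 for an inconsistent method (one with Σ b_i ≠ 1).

b = (-7/5)
c = (0)
Σ b_i: (-7/5)·1 = -7/5 ≠ 1 ⇒ order 0.

0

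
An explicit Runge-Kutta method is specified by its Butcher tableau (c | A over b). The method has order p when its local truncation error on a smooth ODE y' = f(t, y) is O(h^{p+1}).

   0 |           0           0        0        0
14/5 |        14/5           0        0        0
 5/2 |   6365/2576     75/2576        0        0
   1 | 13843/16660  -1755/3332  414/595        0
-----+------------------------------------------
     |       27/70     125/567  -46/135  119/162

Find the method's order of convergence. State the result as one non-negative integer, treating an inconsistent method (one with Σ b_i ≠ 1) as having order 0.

4

b = (27/70, 125/567, -46/135, 119/162)
c = (0, 14/5, 5/2, 1)
Ac = (0, 0, 15/184, 9/34)
Σ b_i: 27/70·1 + 125/567·1 + (-46/135)·1 + 119/162·1 = 1 ✓
b·c: 125/567·14/5 + (-46/135)·5/2 + 119/162·1 = 1/2 ✓
b·c²: 125/567·196/25 + (-46/135)·25/4 + 119/162·1 = 1/3 ✓
b·Ac: (-46/135)·15/184 + 119/162·9/34 = 1/6 ✓
b·c³: 125/567·2744/125 + (-46/135)·125/8 + 119/162·1 = 1/4 ✓
b·(c∘Ac): (-46/135)·75/368 + 119/162·9/34 = 1/8 ✓
b·Ac²: (-46/135)·21/92 + 119/162·261/1190 = 1/12 ✓
b·A²c: 119/162·27/476 = 1/24 ✓; 4 stages ⇒ order 4.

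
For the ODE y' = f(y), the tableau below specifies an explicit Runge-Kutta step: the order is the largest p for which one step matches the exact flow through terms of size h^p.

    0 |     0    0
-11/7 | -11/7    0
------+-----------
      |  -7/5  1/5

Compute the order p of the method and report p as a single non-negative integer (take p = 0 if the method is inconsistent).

0

b = (-7/5, 1/5)
c = (0, -11/7)
Σ b_i: (-7/5)·1 + 1/5·1 = -6/5 ≠ 1 ⇒ order 0.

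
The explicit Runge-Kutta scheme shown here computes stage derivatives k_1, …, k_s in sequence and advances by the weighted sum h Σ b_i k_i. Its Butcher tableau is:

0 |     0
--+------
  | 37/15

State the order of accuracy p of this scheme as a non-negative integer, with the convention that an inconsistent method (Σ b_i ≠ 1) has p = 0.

0

b = (37/15)
c = (0)
Σ b_i: 37/15·1 = 37/15 ≠ 1 ⇒ order 0.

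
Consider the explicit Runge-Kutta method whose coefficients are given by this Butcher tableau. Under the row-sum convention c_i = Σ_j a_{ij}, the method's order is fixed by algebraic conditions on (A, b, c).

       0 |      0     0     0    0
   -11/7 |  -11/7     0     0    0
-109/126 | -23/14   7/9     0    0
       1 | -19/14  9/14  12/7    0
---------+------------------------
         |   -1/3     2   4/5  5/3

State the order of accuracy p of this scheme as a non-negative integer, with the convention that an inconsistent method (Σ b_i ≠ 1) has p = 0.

0

b = (-1/3, 2, 4/5, 5/3)
c = (0, -11/7, -109/126, 1)
Ac = (0, 0, -11/9, -733/294)
Σ b_i: (-1/3)·1 + 2·1 + 4/5·1 + 5/3·1 = 62/15 ≠ 1 ⇒ order 0.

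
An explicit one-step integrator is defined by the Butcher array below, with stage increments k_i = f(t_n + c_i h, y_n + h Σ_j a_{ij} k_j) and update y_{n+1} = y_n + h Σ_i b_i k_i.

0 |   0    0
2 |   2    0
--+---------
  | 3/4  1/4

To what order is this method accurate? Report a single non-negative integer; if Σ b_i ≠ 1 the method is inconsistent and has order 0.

2

b = (3/4, 1/4)
c = (0, 2)
Σ b_i: 3/4·1 + 1/4·1 = 1 ✓
b·c: 1/4·2 = 1/2 ✓; 2 stages ⇒ order 2.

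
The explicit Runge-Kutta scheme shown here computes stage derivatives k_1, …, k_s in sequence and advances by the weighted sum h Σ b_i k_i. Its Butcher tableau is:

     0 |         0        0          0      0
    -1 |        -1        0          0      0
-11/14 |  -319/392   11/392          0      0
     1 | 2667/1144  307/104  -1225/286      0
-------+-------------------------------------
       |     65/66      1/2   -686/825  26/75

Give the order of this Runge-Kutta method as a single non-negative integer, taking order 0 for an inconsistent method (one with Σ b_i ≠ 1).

4

b = (65/66, 1/2, -686/825, 26/75)
c = (0, -1, -11/14, 1)
Ac = (0, 0, -11/392, 43/104)
Σ b_i: 65/66·1 + 1/2·1 + (-686/825)·1 + 26/75·1 = 1 ✓
b·c: 1/2·(-1) + (-686/825)·(-11/14) + 26/75·1 = 1/2 ✓
b·c²: 1/2·1 + (-686/825)·121/196 + 26/75·1 = 1/3 ✓
b·Ac: (-686/825)·(-11/392) + 26/75·43/104 = 1/6 ✓
b·c³: 1/2·(-1) + (-686/825)·(-1331/2744) + 26/75·1 = 1/4 ✓
b·(c∘Ac): (-686/825)·121/5488 + 26/75·43/104 = 1/8 ✓
b·Ac²: (-686/825)·11/392 + 26/75·4/13 = 1/12 ✓
b·A²c: 26/75·25/208 = 1/24 ✓; 4 stages ⇒ order 4.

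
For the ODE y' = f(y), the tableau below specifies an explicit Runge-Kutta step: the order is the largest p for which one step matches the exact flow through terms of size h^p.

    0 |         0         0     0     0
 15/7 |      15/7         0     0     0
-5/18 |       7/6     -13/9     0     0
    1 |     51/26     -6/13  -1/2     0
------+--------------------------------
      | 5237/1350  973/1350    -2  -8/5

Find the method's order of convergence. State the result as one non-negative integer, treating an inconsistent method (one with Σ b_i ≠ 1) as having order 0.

b = (5237/1350, 973/1350, -2, -8/5)
c = (0, 15/7, -5/18, 1)
Ac = (0, 0, -65/21, -2785/3276)
Σ b_i: 5237/1350·1 + 973/1350·1 + (-2)·1 + (-8/5)·1 = 1 ✓
b·c: 973/1350·15/7 + (-2)·(-5/18) + (-8/5)·1 = 1/2 ✓
b·c²: 973/1350·225/49 + (-2)·25/324 + (-8/5)·1 = 4409/2835 ≠ 1/3 ⇒ order 2.
b·Ac: (-2)·(-65/21) + (-8/5)·(-2785/3276) = 6184/819 ≠ 1/6

2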